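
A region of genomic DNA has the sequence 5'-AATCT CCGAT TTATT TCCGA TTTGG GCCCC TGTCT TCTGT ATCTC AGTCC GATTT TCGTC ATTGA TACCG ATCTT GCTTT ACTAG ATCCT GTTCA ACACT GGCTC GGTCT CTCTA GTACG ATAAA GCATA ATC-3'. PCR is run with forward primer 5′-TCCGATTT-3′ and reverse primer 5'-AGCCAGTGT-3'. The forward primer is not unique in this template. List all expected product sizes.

The forward primer TCCGATTT matches the top strand at positions 5–12, 16–23, 48–55.
The reverse primer's reverse complement is ACACTGGCT, matching at positions 96–104.
Each forward site pairs with the reverse site to give a product ending at position 104: sizes 100, 89, 57 bp.

100 bp, 89 bp, 57 bp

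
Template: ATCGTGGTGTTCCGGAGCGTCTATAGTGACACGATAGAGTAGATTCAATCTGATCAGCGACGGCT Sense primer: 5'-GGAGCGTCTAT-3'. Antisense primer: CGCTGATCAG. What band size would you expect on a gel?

Scanning the template, GGAGCGTCTAT occurs at positions 14–24; this primer anneals to the bottom strand there with its 3' end pointing downstream.
The reverse primer's reverse complement is CTGATCAGCG, which matches the template at positions 50–59.
Product length = (reverse-primer end) − (forward-primer start) + 1 = 59 − 14 + 1 = 46 bp.

46 bp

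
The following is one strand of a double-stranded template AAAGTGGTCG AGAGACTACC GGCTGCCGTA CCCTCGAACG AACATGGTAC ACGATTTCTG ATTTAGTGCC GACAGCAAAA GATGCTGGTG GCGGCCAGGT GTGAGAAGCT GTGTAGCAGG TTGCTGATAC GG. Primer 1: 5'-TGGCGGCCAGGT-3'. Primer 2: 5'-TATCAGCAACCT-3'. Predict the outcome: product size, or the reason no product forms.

Primer 1 (TGGCGGCCAGGT) matches the top strand at positions 89–100; it acts as a forward primer.
Primer 2's reverse complement is AGGTTGCTGATA, matching the top strand at positions 118–129; it acts as a reverse primer.
The 3' ends face each other across positions 89–129, giving a 41 bp product.

Yes — a 41 bp product.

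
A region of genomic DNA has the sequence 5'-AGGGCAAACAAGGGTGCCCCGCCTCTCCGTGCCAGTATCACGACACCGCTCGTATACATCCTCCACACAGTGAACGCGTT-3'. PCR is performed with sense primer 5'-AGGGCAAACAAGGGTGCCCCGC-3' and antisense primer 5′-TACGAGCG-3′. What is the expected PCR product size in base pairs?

54 bp

Scanning the template, AGGGCAAACAAGGGTGCCCCGC occurs at positions 1–22; this primer anneals to the bottom strand there with its 3' end pointing downstream.
Reverse complement of the reverse primer: CGCTCGTA. This occurs on the top strand at positions 47–54.
Product length = (reverse-primer end) − (forward-primer start) + 1 = 54 − 1 + 1 = 54 bp.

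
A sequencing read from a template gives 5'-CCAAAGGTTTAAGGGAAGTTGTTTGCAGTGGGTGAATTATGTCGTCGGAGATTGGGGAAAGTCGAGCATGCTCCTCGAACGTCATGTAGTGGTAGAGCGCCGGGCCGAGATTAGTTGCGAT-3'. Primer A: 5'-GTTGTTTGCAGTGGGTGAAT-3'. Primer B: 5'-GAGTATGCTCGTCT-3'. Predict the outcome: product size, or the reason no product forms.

No product — primer B has no binding site in the template.

Primer B (GAGTATGCTCGTCT) does not match the top strand, and its reverse complement AGACGAGCATACTC does not match either.
With no annealing site for primer B, no amplification occurs.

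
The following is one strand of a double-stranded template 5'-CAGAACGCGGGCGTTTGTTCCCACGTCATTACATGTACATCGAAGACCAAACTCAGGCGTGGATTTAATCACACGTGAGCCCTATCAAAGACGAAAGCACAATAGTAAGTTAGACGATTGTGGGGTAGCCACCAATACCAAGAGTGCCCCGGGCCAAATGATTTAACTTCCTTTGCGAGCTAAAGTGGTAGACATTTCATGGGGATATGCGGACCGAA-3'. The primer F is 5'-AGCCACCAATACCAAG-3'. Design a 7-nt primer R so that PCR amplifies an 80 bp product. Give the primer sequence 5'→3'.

5'-ATCCCCA-3'

The forward primer binds at positions 127–142, so an 80 bp product ends at position 127 + 80 − 1 = 206.
The reverse primer anneals to the top strand over positions 200–206, i.e. to TGGGGAT.
Its sequence written 5'→3' is the reverse complement: ATCCCCA.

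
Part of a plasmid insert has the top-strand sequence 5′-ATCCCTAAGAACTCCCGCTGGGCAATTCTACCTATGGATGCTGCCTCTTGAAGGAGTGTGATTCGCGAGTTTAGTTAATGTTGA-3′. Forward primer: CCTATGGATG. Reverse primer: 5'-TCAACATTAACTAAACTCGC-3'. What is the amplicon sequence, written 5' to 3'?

The forward primer matches the template at positions 31–40.
Reverse complement of the reverse primer: GCGAGTTTAGTTAATGTTGA. This occurs on the top strand at positions 65–84.
The product is the template from position 31 through 84 (54 bp).

5'-CCTATGGATGCTGCCTCTTGAAGGAGTGTGATTCGCGAGTTTAGTTAATGTTGA-3'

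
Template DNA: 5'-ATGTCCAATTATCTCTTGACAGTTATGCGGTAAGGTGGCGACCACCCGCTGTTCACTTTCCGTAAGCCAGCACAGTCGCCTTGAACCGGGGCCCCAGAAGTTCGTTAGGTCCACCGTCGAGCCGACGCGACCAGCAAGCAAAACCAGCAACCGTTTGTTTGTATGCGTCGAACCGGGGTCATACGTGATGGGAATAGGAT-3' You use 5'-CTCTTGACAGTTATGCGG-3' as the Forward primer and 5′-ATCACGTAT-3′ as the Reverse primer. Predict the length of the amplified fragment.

Forward primer CTCTTGACAGTTATGCGG is found on the top strand at positions 13–30.
Taking the reverse complement of ATCACGTAT gives ATACGTGAT, found at positions 181–189 on the template; the primer anneals here to the top strand with its 3' end pointing upstream.
Amplicon spans positions 13–189: 177 bp.

177 bp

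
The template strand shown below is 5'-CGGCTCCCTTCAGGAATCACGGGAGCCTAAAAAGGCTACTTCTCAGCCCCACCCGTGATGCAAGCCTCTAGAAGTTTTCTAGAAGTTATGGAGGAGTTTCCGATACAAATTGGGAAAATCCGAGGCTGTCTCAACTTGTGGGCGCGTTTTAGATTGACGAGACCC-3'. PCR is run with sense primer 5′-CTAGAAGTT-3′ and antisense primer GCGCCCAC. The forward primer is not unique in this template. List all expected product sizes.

The forward primer CTAGAAGTT matches the top strand at positions 68–76, 79–87.
The reverse primer's reverse complement is GTGGGCGC, matching at positions 138–145.
Each forward site pairs with the reverse site to give a product ending at position 145: sizes 78, 67 bp.

78 bp, 67 bp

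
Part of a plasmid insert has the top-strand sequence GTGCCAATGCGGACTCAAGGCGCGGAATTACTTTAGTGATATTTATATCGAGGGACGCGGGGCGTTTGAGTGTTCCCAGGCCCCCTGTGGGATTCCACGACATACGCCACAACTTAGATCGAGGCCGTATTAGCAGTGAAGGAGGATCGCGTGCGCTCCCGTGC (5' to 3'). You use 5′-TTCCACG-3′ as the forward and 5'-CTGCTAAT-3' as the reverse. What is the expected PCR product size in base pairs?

The forward primer matches the template at positions 93–99.
Taking the reverse complement of CTGCTAAT gives ATTAGCAG, found at positions 129–136 on the template; the primer anneals here to the top strand with its 3' end pointing upstream.
The product runs from position 93 to position 136, so its length is 136 − 93 + 1 = 44 bp.

44 bp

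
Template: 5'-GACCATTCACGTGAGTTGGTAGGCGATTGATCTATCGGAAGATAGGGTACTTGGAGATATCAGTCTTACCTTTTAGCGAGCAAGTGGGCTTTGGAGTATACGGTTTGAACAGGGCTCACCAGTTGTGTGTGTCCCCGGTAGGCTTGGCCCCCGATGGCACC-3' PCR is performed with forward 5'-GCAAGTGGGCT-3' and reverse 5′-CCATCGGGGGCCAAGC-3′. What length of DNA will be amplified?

The forward primer matches the template at positions 80–90.
Reverse complement of the reverse primer: GCTTGGCCCCCGATGG. This occurs on the top strand at positions 142–157.
The product runs from position 80 to position 157, so its length is 157 − 80 + 1 = 78 bp.

78 bp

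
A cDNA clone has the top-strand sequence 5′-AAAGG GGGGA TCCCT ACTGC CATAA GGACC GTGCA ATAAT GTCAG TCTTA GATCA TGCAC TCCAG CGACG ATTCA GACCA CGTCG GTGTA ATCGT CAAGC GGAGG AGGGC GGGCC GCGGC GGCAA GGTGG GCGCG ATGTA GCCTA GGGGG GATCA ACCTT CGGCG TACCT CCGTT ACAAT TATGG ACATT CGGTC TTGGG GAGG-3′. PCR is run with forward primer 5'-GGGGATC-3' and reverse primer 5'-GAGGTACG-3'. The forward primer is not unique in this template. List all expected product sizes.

The forward primer GGGGATC matches the top strand at positions 6–12, 148–154.
The reverse primer's reverse complement is CGTACCTC, matching at positions 164–171.
Each forward site pairs with the reverse site to give a product ending at position 171: sizes 166, 24 bp.

166 bp, 24 bp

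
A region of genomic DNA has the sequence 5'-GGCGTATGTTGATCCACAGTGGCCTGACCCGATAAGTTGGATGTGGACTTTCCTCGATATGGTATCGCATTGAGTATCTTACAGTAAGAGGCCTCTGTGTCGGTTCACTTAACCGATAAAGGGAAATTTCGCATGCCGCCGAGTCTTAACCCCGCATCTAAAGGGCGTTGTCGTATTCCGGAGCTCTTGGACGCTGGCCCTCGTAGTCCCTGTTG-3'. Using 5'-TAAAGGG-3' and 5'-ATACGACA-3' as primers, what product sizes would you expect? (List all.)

60 bp, 18 bp

The forward primer TAAAGGG matches the top strand at positions 117–123, 159–165.
The reverse primer's reverse complement is TGTCGTAT, matching at positions 169–176.
Each forward site pairs with the reverse site to give a product ending at position 176: sizes 60, 18 bp.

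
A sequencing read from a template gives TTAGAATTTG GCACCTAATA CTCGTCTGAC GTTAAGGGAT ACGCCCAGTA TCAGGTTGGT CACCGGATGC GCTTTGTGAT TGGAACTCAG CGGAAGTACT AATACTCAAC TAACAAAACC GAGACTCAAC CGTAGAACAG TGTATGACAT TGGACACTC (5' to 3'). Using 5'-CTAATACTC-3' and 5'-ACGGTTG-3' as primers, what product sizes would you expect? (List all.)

The forward primer CTAATACTC matches the top strand at positions 15–23, 99–107.
The reverse primer's reverse complement is CAACCGT, matching at positions 127–133.
Each forward site pairs with the reverse site to give a product ending at position 133: sizes 119, 35 bp.

119 bp, 35 bp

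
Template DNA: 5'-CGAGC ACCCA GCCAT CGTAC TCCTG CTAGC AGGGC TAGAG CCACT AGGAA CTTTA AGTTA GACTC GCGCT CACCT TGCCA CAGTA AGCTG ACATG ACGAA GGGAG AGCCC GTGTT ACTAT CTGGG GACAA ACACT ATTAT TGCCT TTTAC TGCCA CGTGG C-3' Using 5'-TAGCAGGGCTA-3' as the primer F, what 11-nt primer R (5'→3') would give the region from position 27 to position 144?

5'-GGCAATAATAG-3'

The product's 3' end on the top strand is position 144.
The reverse primer anneals to the top strand over positions 134–144, i.e. to CTATTATTGCC.
Its sequence written 5'→3' is the reverse complement: GGCAATAATAG.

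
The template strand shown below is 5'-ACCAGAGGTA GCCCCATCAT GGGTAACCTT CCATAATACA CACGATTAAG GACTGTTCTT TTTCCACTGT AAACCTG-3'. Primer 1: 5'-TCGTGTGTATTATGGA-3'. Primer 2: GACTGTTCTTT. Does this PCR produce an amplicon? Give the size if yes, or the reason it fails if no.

No product — the primers' 3' ends point away from each other.

Primer 1 (TCGTGTGTATTATGGA) has reverse complement TCCATAATACACACGA, which matches the top strand at positions 30–45; primer 1 anneals to the top strand there with its 3' end pointing upstream toward position 30.
Primer 2 (GACTGTTCTTT) matches the top strand directly at positions 51–61; it anneals to the bottom strand with its 3' end pointing downstream toward position 61.
The 3' ends diverge (primer 1 extends toward position 1, primer 2 toward position 77), so the primers never converge on a shared product.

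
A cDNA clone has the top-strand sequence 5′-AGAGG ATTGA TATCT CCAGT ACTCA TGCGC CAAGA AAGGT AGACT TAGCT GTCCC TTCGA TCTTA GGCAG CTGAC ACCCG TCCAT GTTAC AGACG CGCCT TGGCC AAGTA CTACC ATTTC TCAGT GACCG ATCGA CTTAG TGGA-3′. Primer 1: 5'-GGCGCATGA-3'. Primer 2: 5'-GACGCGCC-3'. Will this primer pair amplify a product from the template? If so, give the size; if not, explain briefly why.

No product — the primers' 3' ends point away from each other.

Primer 1 (GGCGCATGA) has reverse complement TCATGCGCC, which matches the top strand at positions 23–31; primer 1 anneals to the top strand there with its 3' end pointing upstream toward position 23.
Primer 2 (GACGCGCC) matches the top strand directly at positions 92–99; it anneals to the bottom strand with its 3' end pointing downstream toward position 99.
The 3' ends diverge (primer 1 extends toward position 1, primer 2 toward position 144), so the primers never converge on a shared product.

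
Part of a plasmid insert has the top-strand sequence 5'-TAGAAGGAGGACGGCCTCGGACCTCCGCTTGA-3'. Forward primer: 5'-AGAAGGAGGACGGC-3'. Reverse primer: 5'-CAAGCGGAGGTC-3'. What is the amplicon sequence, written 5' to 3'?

5'-AGAAGGAGGACGGCCTCGGACCTCCGCTTG-3'

The forward primer matches the template at positions 2–15.
Reverse complement of the reverse primer: GACCTCCGCTTG. This occurs on the top strand at positions 20–31.
The product is the template from position 2 through 31 (30 bp).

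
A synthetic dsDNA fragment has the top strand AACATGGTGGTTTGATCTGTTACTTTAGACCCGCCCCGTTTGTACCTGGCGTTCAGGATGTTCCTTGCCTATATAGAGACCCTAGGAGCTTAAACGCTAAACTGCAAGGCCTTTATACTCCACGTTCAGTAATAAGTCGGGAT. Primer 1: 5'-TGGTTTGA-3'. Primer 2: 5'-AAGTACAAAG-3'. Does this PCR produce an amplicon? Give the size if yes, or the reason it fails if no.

No product — primer 2 has no binding site in the template.

Primer 2 (AAGTACAAAG) does not match the top strand, and its reverse complement CTTTGTACTT does not match either.
With no annealing site for primer 2, no amplification occurs.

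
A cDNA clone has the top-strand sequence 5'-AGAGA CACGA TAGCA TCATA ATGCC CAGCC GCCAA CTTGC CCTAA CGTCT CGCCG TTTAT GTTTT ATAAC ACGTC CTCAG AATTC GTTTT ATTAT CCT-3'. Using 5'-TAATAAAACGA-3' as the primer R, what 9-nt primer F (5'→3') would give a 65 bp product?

The reverse primer's reverse complement TCGTTTTATTA matches the template at positions 84–94, so the product ends at position 94.
A 65 bp product then starts at position 94 − 65 + 1 = 30.
The forward primer is identical to the top strand there: CGCCAACTT.

5'-CGCCAACTT-3'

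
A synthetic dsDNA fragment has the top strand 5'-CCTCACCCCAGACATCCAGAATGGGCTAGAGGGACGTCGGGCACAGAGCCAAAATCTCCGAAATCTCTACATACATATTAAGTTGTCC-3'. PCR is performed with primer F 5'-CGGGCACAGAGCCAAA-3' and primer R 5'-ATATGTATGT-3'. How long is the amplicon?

41 bp

The forward primer matches the template at positions 38–53.
The reverse primer's reverse complement is ACATACATAT, which matches the template at positions 69–78.
Amplicon spans positions 38–78: 41 bp.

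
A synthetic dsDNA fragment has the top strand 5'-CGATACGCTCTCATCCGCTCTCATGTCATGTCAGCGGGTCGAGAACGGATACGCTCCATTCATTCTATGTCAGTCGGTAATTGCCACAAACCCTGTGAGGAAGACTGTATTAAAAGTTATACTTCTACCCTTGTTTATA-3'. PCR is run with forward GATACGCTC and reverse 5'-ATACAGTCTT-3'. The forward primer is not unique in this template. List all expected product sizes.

109 bp, 63 bp

The forward primer GATACGCTC matches the top strand at positions 2–10, 48–56.
The reverse primer's reverse complement is AAGACTGTAT, matching at positions 101–110.
Each forward site pairs with the reverse site to give a product ending at position 110: sizes 109, 63 bp.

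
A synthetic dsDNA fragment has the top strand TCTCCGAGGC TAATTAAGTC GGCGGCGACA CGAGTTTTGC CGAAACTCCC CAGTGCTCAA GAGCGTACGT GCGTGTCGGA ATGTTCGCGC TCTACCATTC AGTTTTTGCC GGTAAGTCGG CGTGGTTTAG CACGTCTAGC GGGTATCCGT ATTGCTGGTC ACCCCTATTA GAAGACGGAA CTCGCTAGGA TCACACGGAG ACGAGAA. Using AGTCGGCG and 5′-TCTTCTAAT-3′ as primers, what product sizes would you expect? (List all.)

The forward primer AGTCGGCG matches the top strand at positions 17–24, 115–122.
The reverse primer's reverse complement is ATTAGAAGA, matching at positions 167–175.
Each forward site pairs with the reverse site to give a product ending at position 175: sizes 159, 61 bp.

159 bp, 61 bp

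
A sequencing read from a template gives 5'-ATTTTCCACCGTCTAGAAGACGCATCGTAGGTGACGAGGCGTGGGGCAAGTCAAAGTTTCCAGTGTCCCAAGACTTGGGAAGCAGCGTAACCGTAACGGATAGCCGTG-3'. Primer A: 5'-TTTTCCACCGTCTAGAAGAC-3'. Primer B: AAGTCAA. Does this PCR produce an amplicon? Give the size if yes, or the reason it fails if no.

Primer A (TTTTCCACCGTCTAGAAGAC) matches the top strand at positions 2–21 (3' end points downstream).
Primer B (AAGTCAA) also matches the top strand directly, at positions 48–54 — its reverse complement TTGACTT is not present.
Both primers anneal to the bottom strand with 3' ends pointing the same way, so neither can prime synthesis back toward the other.

No product — both primers anneal to the same strand and extend in the same direction.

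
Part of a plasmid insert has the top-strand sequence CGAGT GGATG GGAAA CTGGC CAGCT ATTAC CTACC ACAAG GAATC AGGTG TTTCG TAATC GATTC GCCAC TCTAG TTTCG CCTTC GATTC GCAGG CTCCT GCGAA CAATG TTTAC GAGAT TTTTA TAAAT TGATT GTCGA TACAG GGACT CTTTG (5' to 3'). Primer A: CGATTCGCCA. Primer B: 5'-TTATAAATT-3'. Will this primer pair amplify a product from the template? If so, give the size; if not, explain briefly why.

No product — both primers anneal to the same strand and extend in the same direction.

Primer A (CGATTCGCCA) matches the top strand at positions 60–69 (3' end points downstream).
Primer B (TTATAAATT) also matches the top strand directly, at positions 123–131 — its reverse complement AATTTATAA is not present.
Both primers anneal to the bottom strand with 3' ends pointing the same way, so neither can prime synthesis back toward the other.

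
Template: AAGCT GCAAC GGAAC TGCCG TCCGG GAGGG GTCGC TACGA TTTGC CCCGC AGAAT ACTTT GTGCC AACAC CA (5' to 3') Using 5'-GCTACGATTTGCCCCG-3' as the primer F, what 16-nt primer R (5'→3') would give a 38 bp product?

The forward primer binds at positions 34–49, so a 38 bp product ends at position 34 + 38 − 1 = 71.
The reverse primer anneals to the top strand over positions 56–71, i.e. to ACTTTGTGCCAACACC.
Its sequence written 5'→3' is the reverse complement: GGTGTTGGCACAAAGT.

5'-GGTGTTGGCACAAAGT-3'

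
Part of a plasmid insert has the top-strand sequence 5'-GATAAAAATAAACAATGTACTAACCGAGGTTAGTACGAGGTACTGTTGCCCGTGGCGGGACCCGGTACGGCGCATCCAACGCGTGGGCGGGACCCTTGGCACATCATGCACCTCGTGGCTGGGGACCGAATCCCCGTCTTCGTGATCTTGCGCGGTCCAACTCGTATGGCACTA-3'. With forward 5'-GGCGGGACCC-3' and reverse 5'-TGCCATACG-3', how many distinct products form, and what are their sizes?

Two products: 118 bp, 86 bp

The forward primer GGCGGGACCC matches the top strand at positions 54–63, 86–95.
The reverse primer's reverse complement is CGTATGGCA, matching at positions 163–171.
Each forward site pairs with the reverse site to give a product ending at position 171: sizes 118, 86 bp.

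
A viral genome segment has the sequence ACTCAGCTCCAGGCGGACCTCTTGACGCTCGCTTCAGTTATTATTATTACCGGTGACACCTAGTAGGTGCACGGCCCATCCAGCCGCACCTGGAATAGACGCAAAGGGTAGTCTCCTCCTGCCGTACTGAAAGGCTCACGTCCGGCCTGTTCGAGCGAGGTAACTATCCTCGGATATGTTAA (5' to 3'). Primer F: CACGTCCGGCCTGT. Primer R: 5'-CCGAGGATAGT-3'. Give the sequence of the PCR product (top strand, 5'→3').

Forward primer CACGTCCGGCCTGT is found on the top strand at positions 137–150.
Reverse complement of the reverse primer: ACTATCCTCGG. This occurs on the top strand at positions 163–173.
The product is the template from position 137 through 173 (37 bp).

5'-CACGTCCGGCCTGTTCGAGCGAGGTAACTATCCTCGG-3'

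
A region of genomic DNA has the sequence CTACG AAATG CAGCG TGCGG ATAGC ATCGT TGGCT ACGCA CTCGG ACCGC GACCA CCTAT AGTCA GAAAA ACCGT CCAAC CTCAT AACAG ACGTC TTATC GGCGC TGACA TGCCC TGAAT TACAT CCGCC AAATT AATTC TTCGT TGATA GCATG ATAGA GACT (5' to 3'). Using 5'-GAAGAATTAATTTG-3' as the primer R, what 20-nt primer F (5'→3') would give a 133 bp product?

The reverse primer's reverse complement CAAATTAATTCTTC matches the template at positions 130–143, so the product ends at position 143.
A 133 bp product then starts at position 143 − 133 + 1 = 11.
The forward primer is identical to the top strand there: CAGCGTGCGGATAGCATCGT.

5'-CAGCGTGCGGATAGCATCGT-3'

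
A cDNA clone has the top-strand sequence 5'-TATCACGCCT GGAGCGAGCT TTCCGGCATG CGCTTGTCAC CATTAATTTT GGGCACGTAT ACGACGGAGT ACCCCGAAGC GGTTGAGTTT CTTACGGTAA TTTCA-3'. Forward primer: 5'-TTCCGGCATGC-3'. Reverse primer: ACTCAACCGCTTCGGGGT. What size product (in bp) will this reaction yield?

Forward primer TTCCGGCATGC is found on the top strand at positions 21–31.
Reverse complement of the reverse primer: ACCCCGAAGCGGTTGAGT. This occurs on the top strand at positions 71–88.
Product length = (reverse-primer end) − (forward-primer start) + 1 = 88 − 21 + 1 = 68 bp.

68 bp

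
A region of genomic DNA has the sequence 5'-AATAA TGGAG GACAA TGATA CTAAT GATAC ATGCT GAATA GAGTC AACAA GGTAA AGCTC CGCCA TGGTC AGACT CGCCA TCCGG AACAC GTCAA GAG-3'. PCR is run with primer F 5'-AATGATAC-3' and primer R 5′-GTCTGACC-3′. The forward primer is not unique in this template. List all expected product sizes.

61 bp, 52 bp

The forward primer AATGATAC matches the top strand at positions 14–21, 23–30.
The reverse primer's reverse complement is GGTCAGAC, matching at positions 67–74.
Each forward site pairs with the reverse site to give a product ending at position 74: sizes 61, 52 bp.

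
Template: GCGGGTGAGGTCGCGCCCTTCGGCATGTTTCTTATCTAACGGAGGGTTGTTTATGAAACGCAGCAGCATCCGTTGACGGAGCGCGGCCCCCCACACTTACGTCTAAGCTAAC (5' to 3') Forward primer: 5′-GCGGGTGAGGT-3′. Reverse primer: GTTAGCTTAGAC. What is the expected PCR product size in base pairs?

Forward primer GCGGGTGAGGT is found on the top strand at positions 1–11.
Taking the reverse complement of GTTAGCTTAGAC gives GTCTAAGCTAAC, found at positions 101–112 on the template; the primer anneals here to the top strand with its 3' end pointing upstream.
Amplicon spans positions 1–112: 112 bp.

112 bp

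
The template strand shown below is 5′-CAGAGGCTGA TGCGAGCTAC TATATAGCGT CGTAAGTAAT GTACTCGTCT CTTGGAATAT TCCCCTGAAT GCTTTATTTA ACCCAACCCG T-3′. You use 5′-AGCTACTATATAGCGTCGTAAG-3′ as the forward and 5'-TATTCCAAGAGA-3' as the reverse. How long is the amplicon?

45 bp

Scanning the template, AGCTACTATATAGCGTCGTAAG occurs at positions 15–36; this primer anneals to the bottom strand there with its 3' end pointing downstream.
Reverse complement of the reverse primer: TCTCTTGGAATA. This occurs on the top strand at positions 48–59.
Amplicon spans positions 15–59: 45 bp.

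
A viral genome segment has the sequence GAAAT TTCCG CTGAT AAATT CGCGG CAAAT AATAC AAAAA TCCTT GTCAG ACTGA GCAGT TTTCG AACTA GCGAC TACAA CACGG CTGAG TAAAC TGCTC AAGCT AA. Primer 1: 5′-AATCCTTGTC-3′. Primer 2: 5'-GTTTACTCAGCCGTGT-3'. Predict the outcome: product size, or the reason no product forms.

Yes — a 57 bp product.

Primer 1 (AATCCTTGTC) matches the top strand at positions 39–48; it acts as a forward primer.
Primer 2's reverse complement is ACACGGCTGAGTAAAC, matching the top strand at positions 80–95; it acts as a reverse primer.
The 3' ends face each other across positions 39–95, giving a 57 bp product.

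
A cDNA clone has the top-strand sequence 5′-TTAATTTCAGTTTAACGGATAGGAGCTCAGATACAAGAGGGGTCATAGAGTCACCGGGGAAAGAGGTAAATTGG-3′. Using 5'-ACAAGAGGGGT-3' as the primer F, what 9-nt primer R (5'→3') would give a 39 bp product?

5'-ATTTACCTC-3'

The forward primer binds at positions 33–43, so a 39 bp product ends at position 33 + 39 − 1 = 71.
The reverse primer anneals to the top strand over positions 63–71, i.e. to GAGGTAAAT.
Its sequence written 5'→3' is the reverse complement: ATTTACCTC.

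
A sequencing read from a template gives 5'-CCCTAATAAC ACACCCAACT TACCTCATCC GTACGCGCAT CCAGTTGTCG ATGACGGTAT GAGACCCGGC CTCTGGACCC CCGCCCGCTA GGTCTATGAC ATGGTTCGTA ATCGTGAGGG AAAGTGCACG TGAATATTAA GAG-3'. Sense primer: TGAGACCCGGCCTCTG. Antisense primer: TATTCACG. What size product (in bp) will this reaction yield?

77 bp

The forward primer matches the template at positions 60–75.
Reverse complement of the reverse primer: CGTGAATA. This occurs on the top strand at positions 129–136.
Amplicon spans positions 60–136: 77 bp.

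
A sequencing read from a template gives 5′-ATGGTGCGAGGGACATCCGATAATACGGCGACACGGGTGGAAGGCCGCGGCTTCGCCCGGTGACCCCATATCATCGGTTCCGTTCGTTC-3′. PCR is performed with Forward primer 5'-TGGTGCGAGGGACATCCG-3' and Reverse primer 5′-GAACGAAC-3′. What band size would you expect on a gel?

88 bp

Scanning the template, TGGTGCGAGGGACATCCG occurs at positions 2–19; this primer anneals to the bottom strand there with its 3' end pointing downstream.
The reverse primer's reverse complement is GTTCGTTC, which matches the template at positions 82–89.
The product runs from position 2 to position 89, so its length is 89 − 2 + 1 = 88 bp.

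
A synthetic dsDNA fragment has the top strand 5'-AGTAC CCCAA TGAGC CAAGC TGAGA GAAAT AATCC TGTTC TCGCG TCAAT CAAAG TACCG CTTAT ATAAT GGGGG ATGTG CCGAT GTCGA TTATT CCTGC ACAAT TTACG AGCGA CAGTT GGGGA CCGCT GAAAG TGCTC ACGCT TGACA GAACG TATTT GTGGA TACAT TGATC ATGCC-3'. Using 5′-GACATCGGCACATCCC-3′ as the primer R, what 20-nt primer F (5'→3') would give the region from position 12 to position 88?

5'-GAGCCAAGCTGAGAGAAATA-3'

The reverse primer's reverse complement GGGATGTGCCGATGTC matches the template at positions 73–88; the product starts at position 12.
The forward primer is identical to the top strand over positions 12–31: GAGCCAAGCTGAGAGAAATA.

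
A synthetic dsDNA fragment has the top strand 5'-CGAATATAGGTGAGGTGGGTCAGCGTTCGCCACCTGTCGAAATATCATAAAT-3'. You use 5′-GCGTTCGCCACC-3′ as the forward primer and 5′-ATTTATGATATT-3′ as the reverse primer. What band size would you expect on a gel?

30 bp

Scanning the template, GCGTTCGCCACC occurs at positions 23–34; this primer anneals to the bottom strand there with its 3' end pointing downstream.
Taking the reverse complement of ATTTATGATATT gives AATATCATAAAT, found at positions 41–52 on the template; the primer anneals here to the top strand with its 3' end pointing upstream.
The product runs from position 23 to position 52, so its length is 52 − 23 + 1 = 30 bp.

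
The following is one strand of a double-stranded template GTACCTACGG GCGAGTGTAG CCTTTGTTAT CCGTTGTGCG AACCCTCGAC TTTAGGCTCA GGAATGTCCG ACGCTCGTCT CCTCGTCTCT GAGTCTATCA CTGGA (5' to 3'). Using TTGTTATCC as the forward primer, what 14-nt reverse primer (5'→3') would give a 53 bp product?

The forward primer binds at positions 24–32, so a 53 bp product ends at position 24 + 53 − 1 = 76.
The reverse primer anneals to the top strand over positions 63–76, i.e. to AATGTCCGACGCTC.
Its sequence written 5'→3' is the reverse complement: GAGCGTCGGACATT.

5'-GAGCGTCGGACATT-3'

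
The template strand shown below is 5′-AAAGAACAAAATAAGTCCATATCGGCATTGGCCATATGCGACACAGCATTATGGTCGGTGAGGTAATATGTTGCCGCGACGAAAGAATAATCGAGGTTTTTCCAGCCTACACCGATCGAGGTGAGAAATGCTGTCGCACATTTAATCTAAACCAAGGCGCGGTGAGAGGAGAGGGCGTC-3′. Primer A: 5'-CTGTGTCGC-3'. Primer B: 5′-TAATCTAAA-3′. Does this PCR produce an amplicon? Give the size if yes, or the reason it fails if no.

No product — the primers' 3' ends point away from each other.

Primer A (CTGTGTCGC) has reverse complement GCGACACAG, which matches the top strand at positions 38–46; primer A anneals to the top strand there with its 3' end pointing upstream toward position 38.
Primer B (TAATCTAAA) matches the top strand directly at positions 143–151; it anneals to the bottom strand with its 3' end pointing downstream toward position 151.
The 3' ends diverge (primer A extends toward position 1, primer B toward position 179), so the primers never converge on a shared product.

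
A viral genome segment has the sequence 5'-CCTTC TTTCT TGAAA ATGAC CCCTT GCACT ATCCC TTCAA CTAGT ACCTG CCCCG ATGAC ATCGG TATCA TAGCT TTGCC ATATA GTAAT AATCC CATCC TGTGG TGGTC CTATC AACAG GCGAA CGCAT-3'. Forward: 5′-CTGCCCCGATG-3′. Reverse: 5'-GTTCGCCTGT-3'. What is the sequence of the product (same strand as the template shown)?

5'-CTGCCCCGATGACATCGGTATCATAGCTTTGCCATATAGTAATAATCCCATCCTGTGGTGGTCCTATCAACAGGCGAAC-3'

Scanning the template, CTGCCCCGATG occurs at positions 48–58; this primer anneals to the bottom strand there with its 3' end pointing downstream.
The reverse primer's reverse complement is ACAGGCGAAC, which matches the template at positions 117–126.
The product is the template from position 48 through 126 (79 bp).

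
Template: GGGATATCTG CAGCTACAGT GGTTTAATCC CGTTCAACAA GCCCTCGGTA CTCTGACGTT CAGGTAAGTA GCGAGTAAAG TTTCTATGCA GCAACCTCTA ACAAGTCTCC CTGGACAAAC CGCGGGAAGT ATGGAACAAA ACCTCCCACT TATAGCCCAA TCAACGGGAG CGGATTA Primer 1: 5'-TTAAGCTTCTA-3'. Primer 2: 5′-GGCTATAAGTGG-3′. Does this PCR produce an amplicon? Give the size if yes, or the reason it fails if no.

No product — primer 1 has no binding site in the template.

Primer 1 (TTAAGCTTCTA) does not match the top strand, and its reverse complement TAGAAGCTTAA does not match either.
With no annealing site for primer 1, no amplification occurs.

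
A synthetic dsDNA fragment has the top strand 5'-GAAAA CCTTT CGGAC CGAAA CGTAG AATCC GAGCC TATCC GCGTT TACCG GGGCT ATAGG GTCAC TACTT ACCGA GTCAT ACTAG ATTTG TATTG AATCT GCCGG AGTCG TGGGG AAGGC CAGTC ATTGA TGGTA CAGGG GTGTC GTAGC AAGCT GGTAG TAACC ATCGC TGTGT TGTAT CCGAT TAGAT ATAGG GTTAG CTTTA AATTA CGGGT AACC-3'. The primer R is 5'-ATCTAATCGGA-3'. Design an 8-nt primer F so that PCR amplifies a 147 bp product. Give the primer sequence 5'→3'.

The reverse primer's reverse complement TCCGATTAGAT matches the template at positions 180–190, so the product ends at position 190.
A 147 bp product then starts at position 190 − 147 + 1 = 44.
The forward primer is identical to the top strand there: TTTACCGG.

5'-TTTACCGG-3'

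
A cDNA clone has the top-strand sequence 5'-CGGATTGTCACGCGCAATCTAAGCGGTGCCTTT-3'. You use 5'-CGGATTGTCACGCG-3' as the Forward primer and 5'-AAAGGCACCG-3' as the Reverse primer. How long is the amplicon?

33 bp

Forward primer CGGATTGTCACGCG is found on the top strand at positions 1–14.
Reverse complement of the reverse primer: CGGTGCCTTT. This occurs on the top strand at positions 24–33.
Product length = (reverse-primer end) − (forward-primer start) + 1 = 33 − 1 + 1 = 33 bp.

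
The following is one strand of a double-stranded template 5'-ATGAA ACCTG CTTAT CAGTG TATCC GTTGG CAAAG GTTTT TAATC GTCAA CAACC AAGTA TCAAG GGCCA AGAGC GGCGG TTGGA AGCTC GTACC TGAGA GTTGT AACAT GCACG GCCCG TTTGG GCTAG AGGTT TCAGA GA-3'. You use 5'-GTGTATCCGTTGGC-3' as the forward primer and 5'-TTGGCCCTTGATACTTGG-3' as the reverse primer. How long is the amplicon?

Forward primer GTGTATCCGTTGGC is found on the top strand at positions 18–31.
The reverse primer's reverse complement is CCAAGTATCAAGGGCCAA, which matches the template at positions 54–71.
Amplicon spans positions 18–71: 54 bp.

54 bp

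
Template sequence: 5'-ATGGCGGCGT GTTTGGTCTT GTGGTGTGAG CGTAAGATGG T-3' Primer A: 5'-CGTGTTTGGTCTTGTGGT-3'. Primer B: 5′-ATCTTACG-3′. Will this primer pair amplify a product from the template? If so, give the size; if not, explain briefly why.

Primer A (CGTGTTTGGTCTTGTGGT) matches the top strand at positions 8–25; it acts as a forward primer.
Primer B's reverse complement is CGTAAGAT, matching the top strand at positions 31–38; it acts as a reverse primer.
The 3' ends face each other across positions 8–38, giving a 31 bp product.

Yes — a 31 bp product.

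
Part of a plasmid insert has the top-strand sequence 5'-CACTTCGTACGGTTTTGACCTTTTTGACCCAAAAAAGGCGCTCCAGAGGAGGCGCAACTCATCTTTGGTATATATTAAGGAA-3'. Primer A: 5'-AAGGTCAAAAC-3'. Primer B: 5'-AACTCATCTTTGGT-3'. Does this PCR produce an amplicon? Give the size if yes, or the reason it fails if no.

No product — the primers' 3' ends point away from each other.

Primer A (AAGGTCAAAAC) has reverse complement GTTTTGACCTT, which matches the top strand at positions 12–22; primer A anneals to the top strand there with its 3' end pointing upstream toward position 12.
Primer B (AACTCATCTTTGGT) matches the top strand directly at positions 56–69; it anneals to the bottom strand with its 3' end pointing downstream toward position 69.
The 3' ends diverge (primer A extends toward position 1, primer B toward position 82), so the primers never converge on a shared product.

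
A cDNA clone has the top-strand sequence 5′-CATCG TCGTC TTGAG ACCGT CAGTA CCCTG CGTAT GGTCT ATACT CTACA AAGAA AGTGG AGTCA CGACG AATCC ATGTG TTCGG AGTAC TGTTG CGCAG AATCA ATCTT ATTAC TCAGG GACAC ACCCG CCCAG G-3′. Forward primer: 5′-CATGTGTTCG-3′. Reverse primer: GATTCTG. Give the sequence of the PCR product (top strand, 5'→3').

5'-CATGTGTTCGGAGTACTGTTGCGCAGAATC-3'

The forward primer matches the template at positions 75–84.
Reverse complement of the reverse primer: CAGAATC. This occurs on the top strand at positions 98–104.
The product is the template from position 75 through 104 (30 bp).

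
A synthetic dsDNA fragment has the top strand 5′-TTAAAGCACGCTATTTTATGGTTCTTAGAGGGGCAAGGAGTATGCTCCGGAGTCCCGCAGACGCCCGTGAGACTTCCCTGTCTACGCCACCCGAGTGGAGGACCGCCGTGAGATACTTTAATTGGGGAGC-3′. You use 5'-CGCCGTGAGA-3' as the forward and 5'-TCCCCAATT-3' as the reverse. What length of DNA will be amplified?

Forward primer CGCCGTGAGA is found on the top strand at positions 104–113.
Reverse complement of the reverse primer: AATTGGGGA. This occurs on the top strand at positions 120–128.
Amplicon spans positions 104–128: 25 bp.

25 bp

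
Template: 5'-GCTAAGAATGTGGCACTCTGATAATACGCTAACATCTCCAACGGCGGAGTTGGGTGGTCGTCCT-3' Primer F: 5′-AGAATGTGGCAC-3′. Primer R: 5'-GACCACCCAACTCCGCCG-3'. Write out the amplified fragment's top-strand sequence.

5'-AGAATGTGGCACTCTGATAATACGCTAACATCTCCAACGGCGGAGTTGGGTGGTC-3'

The forward primer matches the template at positions 5–16.
Reverse complement of the reverse primer: CGGCGGAGTTGGGTGGTC. This occurs on the top strand at positions 42–59.
The product is the template from position 5 through 59 (55 bp).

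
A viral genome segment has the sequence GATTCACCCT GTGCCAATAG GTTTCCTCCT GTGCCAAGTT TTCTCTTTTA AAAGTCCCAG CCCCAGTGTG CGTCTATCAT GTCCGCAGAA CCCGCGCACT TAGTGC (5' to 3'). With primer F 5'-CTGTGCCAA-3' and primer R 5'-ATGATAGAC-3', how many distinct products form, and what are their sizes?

Two products: 72 bp, 52 bp

The forward primer CTGTGCCAA matches the top strand at positions 9–17, 29–37.
The reverse primer's reverse complement is GTCTATCAT, matching at positions 72–80.
Each forward site pairs with the reverse site to give a product ending at position 80: sizes 72, 52 bp.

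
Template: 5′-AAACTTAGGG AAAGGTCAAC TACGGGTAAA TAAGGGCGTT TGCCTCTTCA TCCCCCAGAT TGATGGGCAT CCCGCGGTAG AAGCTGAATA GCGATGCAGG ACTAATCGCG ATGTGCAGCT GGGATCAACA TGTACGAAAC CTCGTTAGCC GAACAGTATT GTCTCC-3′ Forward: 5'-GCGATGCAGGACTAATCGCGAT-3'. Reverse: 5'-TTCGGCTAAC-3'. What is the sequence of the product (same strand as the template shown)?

5'-GCGATGCAGGACTAATCGCGATGTGCAGCTGGGATCAACATGTACGAAACCTCGTTAGCCGAA-3'

The forward primer matches the template at positions 91–112.
Taking the reverse complement of TTCGGCTAAC gives GTTAGCCGAA, found at positions 144–153 on the template; the primer anneals here to the top strand with its 3' end pointing upstream.
The product is the template from position 91 through 153 (63 bp).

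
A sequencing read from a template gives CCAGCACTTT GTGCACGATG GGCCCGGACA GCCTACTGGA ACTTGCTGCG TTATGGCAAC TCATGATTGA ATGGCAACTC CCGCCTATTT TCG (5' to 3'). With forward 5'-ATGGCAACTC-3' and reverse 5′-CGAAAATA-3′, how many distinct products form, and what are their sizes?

Two products: 41 bp, 23 bp

The forward primer ATGGCAACTC matches the top strand at positions 53–62, 71–80.
The reverse primer's reverse complement is TATTTTCG, matching at positions 86–93.
Each forward site pairs with the reverse site to give a product ending at position 93: sizes 41, 23 bp.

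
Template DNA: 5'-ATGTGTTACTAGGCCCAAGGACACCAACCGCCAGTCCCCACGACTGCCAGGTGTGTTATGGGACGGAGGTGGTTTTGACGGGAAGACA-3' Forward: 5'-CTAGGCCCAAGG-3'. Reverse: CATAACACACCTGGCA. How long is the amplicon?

52 bp

Scanning the template, CTAGGCCCAAGG occurs at positions 9–20; this primer anneals to the bottom strand there with its 3' end pointing downstream.
Reverse complement of the reverse primer: TGCCAGGTGTGTTATG. This occurs on the top strand at positions 45–60.
Amplicon spans positions 9–60: 52 bp.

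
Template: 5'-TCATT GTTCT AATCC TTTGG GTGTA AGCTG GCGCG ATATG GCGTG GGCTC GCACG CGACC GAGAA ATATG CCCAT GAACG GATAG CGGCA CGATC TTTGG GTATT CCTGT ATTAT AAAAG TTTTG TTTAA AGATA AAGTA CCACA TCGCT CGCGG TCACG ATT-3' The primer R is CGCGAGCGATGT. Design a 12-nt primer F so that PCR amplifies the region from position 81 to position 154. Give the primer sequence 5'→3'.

The reverse primer's reverse complement ACATCGCTCGCG matches the template at positions 143–154; the product starts at position 81.
The forward primer is identical to the top strand over positions 81–92: GATAGCGGCACG.

5'-GATAGCGGCACG-3'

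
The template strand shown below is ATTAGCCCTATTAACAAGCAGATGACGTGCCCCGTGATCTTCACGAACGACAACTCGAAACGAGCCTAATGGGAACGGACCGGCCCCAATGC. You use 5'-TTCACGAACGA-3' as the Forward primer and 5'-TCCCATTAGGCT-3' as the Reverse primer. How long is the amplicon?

Forward primer TTCACGAACGA is found on the top strand at positions 40–50.
Reverse complement of the reverse primer: AGCCTAATGGGA. This occurs on the top strand at positions 63–74.
Product length = (reverse-primer end) − (forward-primer start) + 1 = 74 − 40 + 1 = 35 bp.

35 bp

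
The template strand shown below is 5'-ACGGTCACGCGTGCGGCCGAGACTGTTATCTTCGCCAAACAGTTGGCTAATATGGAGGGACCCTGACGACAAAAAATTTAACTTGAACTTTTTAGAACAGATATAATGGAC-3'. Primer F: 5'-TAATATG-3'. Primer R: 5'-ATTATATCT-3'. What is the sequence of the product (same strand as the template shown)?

5'-TAATATGGAGGGACCCTGACGACAAAAAATTTAACTTGAACTTTTTAGAACAGATATAAT-3'

Scanning the template, TAATATG occurs at positions 48–54; this primer anneals to the bottom strand there with its 3' end pointing downstream.
The reverse primer's reverse complement is AGATATAAT, which matches the template at positions 99–107.
The product is the template from position 48 through 107 (60 bp).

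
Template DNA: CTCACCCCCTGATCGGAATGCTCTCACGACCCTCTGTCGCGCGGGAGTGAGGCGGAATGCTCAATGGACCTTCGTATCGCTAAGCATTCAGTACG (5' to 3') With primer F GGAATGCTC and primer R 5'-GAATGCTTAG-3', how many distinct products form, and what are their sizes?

The forward primer GGAATGCTC matches the top strand at positions 15–23, 54–62.
The reverse primer's reverse complement is CTAAGCATTC, matching at positions 80–89.
Each forward site pairs with the reverse site to give a product ending at position 89: sizes 75, 36 bp.

Two products: 75 bp, 36 bp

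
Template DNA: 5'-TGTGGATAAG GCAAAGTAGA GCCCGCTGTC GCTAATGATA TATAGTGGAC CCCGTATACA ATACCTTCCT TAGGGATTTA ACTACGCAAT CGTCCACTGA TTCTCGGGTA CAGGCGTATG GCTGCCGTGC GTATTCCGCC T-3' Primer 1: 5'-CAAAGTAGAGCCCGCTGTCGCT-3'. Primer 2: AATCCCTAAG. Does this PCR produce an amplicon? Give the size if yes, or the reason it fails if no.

Yes — a 67 bp product.

Primer 1 (CAAAGTAGAGCCCGCTGTCGCT) matches the top strand at positions 12–33; it acts as a forward primer.
Primer 2's reverse complement is CTTAGGGATT, matching the top strand at positions 69–78; it acts as a reverse primer.
The 3' ends face each other across positions 12–78, giving a 67 bp product.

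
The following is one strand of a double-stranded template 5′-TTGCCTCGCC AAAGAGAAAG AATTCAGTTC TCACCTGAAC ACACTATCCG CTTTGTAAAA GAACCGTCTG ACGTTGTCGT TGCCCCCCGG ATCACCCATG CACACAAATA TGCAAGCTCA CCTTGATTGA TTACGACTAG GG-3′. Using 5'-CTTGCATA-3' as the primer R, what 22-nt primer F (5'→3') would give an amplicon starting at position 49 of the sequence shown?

The reverse primer's reverse complement TATGCAAG matches the template at positions 109–116; the product starts at position 49.
The forward primer is identical to the top strand over positions 49–70: CGCTTTGTAAAAGAACCGTCTG.

5'-CGCTTTGTAAAAGAACCGTCTG-3'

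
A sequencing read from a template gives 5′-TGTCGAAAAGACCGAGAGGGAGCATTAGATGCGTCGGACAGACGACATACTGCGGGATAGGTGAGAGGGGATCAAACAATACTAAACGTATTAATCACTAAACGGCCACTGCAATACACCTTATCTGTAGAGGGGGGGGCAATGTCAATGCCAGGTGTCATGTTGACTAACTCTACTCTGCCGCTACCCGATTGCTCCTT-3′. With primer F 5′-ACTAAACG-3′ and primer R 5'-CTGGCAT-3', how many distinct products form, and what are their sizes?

Two products: 74 bp, 58 bp

The forward primer ACTAAACG matches the top strand at positions 81–88, 97–104.
The reverse primer's reverse complement is ATGCCAG, matching at positions 148–154.
Each forward site pairs with the reverse site to give a product ending at position 154: sizes 74, 58 bp.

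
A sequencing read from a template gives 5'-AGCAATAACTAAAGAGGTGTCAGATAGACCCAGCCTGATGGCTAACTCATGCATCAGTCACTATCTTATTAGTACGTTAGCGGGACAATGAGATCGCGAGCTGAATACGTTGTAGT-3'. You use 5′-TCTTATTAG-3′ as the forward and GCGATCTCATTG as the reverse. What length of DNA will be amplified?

The forward primer matches the template at positions 64–72.
Taking the reverse complement of GCGATCTCATTG gives CAATGAGATCGC, found at positions 86–97 on the template; the primer anneals here to the top strand with its 3' end pointing upstream.
Amplicon spans positions 64–97: 34 bp.

34 bp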